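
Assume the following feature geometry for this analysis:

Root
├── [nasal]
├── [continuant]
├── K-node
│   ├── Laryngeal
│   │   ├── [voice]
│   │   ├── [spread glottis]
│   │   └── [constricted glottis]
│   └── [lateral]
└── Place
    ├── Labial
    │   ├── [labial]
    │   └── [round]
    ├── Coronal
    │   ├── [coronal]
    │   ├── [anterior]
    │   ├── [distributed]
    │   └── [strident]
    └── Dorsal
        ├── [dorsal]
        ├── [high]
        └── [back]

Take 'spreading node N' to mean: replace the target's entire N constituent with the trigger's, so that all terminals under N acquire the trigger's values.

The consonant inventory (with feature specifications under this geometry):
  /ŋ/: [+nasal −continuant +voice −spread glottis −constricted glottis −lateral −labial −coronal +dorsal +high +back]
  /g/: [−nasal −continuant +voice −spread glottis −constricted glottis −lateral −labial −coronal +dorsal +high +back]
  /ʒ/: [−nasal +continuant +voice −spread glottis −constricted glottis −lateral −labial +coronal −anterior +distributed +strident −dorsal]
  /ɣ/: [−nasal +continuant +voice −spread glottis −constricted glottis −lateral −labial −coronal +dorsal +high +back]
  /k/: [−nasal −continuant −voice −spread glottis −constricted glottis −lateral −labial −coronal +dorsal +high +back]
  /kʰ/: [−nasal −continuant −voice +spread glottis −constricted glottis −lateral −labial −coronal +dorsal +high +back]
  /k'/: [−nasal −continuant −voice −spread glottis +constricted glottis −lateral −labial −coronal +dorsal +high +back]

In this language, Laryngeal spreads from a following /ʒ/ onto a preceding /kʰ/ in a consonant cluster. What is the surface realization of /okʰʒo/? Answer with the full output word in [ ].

Terminals under Laryngeal in this geometry: [voice], [spread glottis], [constricted glottis].
Spreading Laryngeal from /ʒ/ onto /kʰ/ replaces those values with /ʒ/'s: [+voice], [−spread glottis], [−constricted glottis]. Features outside Laryngeal ([nasal], [continuant], [lateral], …) stay as in /kʰ/.
This feature bundle is that of [g], so /okʰʒo/ surfaces as [ogʒo].

[ogʒo]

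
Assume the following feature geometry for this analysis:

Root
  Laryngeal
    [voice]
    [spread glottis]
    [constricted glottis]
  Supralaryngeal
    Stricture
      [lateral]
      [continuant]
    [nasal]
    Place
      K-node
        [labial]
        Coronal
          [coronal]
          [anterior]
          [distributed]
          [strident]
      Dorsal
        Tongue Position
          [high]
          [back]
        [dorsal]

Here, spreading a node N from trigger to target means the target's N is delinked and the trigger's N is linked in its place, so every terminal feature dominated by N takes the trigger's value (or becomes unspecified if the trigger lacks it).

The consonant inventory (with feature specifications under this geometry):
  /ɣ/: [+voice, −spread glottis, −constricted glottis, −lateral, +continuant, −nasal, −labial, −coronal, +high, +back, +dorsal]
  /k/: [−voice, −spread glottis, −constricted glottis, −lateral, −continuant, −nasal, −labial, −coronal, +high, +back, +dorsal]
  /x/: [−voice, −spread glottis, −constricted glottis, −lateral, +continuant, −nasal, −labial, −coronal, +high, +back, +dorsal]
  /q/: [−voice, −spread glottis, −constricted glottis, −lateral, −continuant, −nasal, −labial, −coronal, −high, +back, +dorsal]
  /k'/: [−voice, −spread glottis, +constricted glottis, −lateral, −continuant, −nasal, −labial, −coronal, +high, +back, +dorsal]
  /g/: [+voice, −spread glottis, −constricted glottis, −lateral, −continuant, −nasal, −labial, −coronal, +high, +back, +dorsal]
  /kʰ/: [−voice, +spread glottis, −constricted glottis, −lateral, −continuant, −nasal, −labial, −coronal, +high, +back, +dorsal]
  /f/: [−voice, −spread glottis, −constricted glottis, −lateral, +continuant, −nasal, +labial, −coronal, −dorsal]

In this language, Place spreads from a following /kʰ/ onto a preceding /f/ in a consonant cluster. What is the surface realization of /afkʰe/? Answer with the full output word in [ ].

Place immediately or transitively dominates [labial], [coronal], [anterior], [distributed], [strident], [high], [back], [dorsal].
Spreading Place from /kʰ/ onto /f/ replaces those values with /kʰ/'s: [−labial], [−coronal], [+high], [+back], [+dorsal]. Features outside Place ([voice], [spread glottis], [constricted glottis], …) stay as in /f/.
Among the inventory, only /x/ has exactly this specification, giving the surface form [axkʰe].

[axkʰe]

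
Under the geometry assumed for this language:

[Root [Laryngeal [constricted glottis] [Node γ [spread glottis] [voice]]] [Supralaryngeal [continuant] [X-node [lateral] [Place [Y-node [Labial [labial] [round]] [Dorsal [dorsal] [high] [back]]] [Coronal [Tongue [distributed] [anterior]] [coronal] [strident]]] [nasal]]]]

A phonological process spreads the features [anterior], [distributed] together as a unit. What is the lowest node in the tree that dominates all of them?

Tongue

[anterior]: Root > Supralaryngeal > X-node > Place > Coronal > Tongue > [anterior].
[distributed]: Root > Supralaryngeal > X-node > Place > Coronal > Tongue > [distributed].
Tongue is the lowest common ancestor — every listed feature sits under it, and no single subconstituent of Tongue covers them all.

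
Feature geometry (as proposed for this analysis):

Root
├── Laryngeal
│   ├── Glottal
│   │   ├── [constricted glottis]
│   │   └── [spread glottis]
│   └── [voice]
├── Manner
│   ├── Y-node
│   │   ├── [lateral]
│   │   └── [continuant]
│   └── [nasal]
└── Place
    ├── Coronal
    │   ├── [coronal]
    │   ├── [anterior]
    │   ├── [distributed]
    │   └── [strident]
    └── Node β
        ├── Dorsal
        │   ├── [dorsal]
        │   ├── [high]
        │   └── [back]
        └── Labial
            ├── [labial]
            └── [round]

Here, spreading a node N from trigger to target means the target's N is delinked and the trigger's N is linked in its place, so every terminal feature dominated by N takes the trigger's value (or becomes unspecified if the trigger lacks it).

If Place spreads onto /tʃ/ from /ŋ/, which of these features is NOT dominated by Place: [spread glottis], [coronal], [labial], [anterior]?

Place dominates exactly [coronal], [anterior], [distributed], [strident], [dorsal], [high], [back], [labial], [round].
[coronal], [labial], [anterior] all lie under Place, so they are overwritten when Place spreads.
But [spread glottis] is a dependent of Glottal, outside Place; it is therefore untouched by the spreading.

[spread glottis]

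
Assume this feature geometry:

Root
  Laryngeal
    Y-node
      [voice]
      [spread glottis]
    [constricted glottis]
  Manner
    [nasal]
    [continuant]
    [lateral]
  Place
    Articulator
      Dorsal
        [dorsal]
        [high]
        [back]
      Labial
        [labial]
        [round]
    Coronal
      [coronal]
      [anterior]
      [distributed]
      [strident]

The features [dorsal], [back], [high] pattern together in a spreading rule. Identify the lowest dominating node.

Dorsal

[dorsal] is immediately dominated by Dorsal.
[back] is immediately dominated by Dorsal.
[high] is immediately dominated by Dorsal.
The lowest node appearing on every path is Dorsal; each proper daughter of Dorsal fails to dominate at least one of the listed features.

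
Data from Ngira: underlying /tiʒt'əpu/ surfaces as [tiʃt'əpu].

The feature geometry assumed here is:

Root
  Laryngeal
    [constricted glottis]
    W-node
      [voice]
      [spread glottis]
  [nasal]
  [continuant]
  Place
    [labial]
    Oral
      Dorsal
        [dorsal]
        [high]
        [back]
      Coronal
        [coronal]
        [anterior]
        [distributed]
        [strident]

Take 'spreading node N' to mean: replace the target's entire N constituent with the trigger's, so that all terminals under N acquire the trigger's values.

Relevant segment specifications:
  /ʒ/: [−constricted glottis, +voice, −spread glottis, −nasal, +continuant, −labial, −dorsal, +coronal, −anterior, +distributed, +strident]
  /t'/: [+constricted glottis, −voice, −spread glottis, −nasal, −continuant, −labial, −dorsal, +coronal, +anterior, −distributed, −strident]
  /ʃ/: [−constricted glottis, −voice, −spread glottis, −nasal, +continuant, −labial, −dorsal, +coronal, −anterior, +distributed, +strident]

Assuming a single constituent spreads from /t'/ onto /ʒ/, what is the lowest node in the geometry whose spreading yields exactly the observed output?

Feature comparison: [voice] differs between /ʒ/ and [ʃ]; the remaining terminals match.
With a single altered terminal, the smallest constituent that could spread is that terminal — [voice].
Features on which the two segments disagree outside [voice], such as [distributed], [strident], are unchanged — nothing dominating them spread, and [voice] is the minimal sufficient constituent.

[voice]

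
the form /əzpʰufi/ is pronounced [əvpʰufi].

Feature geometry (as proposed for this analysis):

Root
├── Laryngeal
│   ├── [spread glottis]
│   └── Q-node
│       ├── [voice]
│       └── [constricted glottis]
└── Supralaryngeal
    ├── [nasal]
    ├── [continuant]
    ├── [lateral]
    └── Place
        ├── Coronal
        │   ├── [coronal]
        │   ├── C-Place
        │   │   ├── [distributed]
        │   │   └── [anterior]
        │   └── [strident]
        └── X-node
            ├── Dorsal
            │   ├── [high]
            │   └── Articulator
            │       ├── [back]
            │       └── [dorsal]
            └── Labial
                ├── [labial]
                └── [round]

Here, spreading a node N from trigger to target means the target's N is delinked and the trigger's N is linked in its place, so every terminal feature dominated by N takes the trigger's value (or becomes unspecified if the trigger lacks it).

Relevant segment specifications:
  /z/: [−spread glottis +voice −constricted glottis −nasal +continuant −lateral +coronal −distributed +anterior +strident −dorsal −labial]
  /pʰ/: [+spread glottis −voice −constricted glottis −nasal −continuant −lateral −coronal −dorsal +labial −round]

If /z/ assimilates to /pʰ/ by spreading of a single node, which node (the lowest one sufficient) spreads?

Feature comparison: [labial], [round], [coronal], [anterior], [distributed], [strident] differ between /z/ and [v]; the remaining terminals match.
In this geometry the lowest node dominating all of them is Place: every daughter of Place dominates only a proper subset, so no lower node suffices.
If Place spreads, every terminal under it takes /pʰ/'s value, producing [v] as observed.
Since [continuant] is preserved even though /pʰ/ disagrees there, no node above Place spread.

Place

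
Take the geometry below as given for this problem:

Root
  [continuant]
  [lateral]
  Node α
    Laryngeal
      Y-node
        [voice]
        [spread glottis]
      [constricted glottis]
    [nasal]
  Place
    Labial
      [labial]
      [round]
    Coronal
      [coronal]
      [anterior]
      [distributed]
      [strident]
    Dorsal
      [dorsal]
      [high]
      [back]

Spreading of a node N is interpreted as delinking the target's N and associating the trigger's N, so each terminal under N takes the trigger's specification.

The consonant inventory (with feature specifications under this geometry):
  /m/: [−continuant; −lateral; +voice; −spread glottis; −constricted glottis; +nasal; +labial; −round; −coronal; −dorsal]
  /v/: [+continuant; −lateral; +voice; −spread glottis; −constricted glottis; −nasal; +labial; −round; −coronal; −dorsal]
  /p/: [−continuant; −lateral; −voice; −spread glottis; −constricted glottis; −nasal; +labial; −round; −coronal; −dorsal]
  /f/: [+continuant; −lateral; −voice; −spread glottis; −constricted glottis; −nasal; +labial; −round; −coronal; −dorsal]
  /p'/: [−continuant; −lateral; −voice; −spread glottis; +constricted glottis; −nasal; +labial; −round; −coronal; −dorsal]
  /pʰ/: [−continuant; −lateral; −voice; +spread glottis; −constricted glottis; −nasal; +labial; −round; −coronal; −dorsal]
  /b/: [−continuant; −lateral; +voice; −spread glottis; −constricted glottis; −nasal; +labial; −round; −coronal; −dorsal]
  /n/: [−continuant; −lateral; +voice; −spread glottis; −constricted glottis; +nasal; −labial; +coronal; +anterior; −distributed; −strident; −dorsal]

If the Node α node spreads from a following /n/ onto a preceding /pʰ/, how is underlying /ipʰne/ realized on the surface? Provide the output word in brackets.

The Node α node dominates the terminals [voice], [spread glottis], [constricted glottis], [nasal].
Spreading Node α from /n/ onto /pʰ/ replaces those values with /n/'s: [+voice], [−spread glottis], [−constricted glottis], [+nasal]. Features outside Node α ([continuant], [lateral], [labial], …) stay as in /pʰ/.
The resulting bundle matches /m/ in the inventory; substituting it for /pʰ/ gives [imne].

[imne]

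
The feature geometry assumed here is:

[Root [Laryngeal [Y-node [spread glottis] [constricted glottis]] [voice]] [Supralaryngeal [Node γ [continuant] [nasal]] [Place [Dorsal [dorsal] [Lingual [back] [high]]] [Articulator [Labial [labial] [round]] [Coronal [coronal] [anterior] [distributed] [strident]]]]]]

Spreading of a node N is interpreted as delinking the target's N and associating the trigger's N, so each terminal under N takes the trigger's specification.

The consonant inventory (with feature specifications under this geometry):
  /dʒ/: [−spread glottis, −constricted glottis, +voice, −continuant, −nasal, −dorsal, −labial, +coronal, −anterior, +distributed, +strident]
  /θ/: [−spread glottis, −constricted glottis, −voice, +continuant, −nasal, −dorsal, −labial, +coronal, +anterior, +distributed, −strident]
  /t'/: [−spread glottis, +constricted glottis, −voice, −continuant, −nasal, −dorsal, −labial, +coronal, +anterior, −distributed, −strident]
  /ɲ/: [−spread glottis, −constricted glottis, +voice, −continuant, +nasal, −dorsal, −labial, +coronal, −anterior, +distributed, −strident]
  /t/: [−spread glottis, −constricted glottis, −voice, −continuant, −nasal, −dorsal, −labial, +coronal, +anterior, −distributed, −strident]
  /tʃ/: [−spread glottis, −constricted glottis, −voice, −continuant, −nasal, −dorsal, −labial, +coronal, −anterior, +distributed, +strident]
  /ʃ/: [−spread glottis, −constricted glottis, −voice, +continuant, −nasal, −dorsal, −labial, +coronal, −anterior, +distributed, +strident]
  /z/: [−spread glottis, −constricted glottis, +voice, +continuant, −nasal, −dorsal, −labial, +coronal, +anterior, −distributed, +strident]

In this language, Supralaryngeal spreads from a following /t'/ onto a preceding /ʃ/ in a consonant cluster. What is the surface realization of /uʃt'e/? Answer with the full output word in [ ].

[utt'e]

Supralaryngeal immediately or transitively dominates [continuant], [nasal], [dorsal], [back], [high], [labial], [round], [coronal], [anterior], [distributed], [strident].
The target acquires /t'/'s values for everything under Supralaryngeal — [−continuant], [−nasal], [−dorsal], [−labial], [+coronal], [+anterior], [−distributed], [−strident] — while keeping its own [spread glottis], [constricted glottis], [voice].
Among the inventory, only /t/ has exactly this specification, giving the surface form [utt'e].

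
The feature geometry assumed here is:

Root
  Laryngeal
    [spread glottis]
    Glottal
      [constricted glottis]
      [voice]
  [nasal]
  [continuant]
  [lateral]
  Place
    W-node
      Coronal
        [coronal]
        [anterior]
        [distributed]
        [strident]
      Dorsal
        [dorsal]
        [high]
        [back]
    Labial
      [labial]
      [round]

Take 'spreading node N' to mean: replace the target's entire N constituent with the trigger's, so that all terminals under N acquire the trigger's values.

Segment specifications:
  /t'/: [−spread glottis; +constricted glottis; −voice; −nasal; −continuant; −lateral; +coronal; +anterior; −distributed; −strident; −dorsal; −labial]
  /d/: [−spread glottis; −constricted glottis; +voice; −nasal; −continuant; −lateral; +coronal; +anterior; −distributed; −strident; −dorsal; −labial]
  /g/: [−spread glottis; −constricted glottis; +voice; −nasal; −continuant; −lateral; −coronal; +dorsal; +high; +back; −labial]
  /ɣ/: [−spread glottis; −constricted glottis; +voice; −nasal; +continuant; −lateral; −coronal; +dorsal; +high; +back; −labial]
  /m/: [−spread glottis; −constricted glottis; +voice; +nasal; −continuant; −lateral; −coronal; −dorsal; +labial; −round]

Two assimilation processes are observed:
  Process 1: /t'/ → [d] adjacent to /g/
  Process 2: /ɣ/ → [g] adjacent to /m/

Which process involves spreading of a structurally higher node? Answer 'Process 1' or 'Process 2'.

Process 2

Process 1: the features that change are [voice], [constricted glottis]; the minimal node is Glottal (depth 2).
Process 2 alters [continuant]; the lowest dominating node is [continuant] (depth 1 from Root).
[continuant] is closer to Root than Glottal, so Process 2 spreads the higher node.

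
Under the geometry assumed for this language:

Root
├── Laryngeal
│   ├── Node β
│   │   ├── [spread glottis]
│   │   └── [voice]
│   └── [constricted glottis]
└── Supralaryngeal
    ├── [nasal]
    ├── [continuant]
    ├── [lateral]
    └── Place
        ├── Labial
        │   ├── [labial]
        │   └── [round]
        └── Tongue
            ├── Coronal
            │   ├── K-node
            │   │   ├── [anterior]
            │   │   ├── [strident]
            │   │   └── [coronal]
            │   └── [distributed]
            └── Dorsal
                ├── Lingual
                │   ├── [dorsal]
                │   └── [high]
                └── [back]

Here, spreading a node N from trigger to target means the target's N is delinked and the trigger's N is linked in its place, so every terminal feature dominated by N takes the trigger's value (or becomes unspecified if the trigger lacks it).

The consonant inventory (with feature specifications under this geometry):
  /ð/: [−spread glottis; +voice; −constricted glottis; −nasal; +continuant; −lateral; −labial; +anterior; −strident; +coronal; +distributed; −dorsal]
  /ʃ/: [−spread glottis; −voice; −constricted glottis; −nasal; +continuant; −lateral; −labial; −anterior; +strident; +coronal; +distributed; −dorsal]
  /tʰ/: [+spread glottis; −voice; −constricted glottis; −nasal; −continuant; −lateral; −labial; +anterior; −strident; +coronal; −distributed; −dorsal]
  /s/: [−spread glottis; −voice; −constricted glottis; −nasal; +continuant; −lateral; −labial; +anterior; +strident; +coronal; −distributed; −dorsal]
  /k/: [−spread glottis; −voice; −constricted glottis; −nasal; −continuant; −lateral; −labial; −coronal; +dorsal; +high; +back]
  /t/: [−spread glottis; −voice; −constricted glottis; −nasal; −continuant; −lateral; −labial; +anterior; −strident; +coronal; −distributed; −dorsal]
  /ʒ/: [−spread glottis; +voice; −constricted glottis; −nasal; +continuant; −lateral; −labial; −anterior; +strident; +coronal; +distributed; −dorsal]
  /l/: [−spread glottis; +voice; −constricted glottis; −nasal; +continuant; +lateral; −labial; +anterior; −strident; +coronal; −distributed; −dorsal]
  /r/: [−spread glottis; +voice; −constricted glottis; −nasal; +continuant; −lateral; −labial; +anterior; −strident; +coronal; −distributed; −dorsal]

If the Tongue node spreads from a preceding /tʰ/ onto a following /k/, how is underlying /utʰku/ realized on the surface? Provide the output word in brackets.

[utʰtu]

The Tongue node dominates the terminals [anterior], [strident], [coronal], [distributed], [dorsal], [high], [back].
After delinking /k/'s Tongue and linking /tʰ/'s, the affected terminals become [+anterior], [−strident], [+coronal], [−distributed], [−dorsal]; [spread glottis], [voice], [constricted glottis], … (outside Tongue) are retained from /k/.
Among the inventory, only /t/ has exactly this specification, giving the surface form [utʰtu].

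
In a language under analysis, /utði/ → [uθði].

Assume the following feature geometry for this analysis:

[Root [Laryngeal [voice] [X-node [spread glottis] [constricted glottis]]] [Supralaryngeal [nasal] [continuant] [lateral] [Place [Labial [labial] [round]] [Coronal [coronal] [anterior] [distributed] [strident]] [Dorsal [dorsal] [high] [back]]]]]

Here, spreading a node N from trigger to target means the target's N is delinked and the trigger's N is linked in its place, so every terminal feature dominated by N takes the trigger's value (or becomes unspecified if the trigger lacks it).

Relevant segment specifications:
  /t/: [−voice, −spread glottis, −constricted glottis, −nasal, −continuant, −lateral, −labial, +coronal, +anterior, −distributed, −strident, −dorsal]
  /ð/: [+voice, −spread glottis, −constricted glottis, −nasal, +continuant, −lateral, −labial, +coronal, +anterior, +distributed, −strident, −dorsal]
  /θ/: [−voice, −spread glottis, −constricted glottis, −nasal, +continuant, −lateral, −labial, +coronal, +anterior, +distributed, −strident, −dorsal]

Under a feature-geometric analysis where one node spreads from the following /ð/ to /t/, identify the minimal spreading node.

Supralaryngeal

The alternation /t/ → [θ] changes [continuant], [distributed] and nothing else.
These terminals are all dominated by Supralaryngeal, and no proper subconstituent of Supralaryngeal covers them all; Supralaryngeal is their lowest common ancestor.
Spreading Supralaryngeal from /ð/ overwrites each of those terminals with /ð/'s values, yielding exactly [θ].
Had Root spread, [voice] would have taken /ð/'s value; it stays as in /t/, confirming the spreading constituent is exactly Supralaryngeal.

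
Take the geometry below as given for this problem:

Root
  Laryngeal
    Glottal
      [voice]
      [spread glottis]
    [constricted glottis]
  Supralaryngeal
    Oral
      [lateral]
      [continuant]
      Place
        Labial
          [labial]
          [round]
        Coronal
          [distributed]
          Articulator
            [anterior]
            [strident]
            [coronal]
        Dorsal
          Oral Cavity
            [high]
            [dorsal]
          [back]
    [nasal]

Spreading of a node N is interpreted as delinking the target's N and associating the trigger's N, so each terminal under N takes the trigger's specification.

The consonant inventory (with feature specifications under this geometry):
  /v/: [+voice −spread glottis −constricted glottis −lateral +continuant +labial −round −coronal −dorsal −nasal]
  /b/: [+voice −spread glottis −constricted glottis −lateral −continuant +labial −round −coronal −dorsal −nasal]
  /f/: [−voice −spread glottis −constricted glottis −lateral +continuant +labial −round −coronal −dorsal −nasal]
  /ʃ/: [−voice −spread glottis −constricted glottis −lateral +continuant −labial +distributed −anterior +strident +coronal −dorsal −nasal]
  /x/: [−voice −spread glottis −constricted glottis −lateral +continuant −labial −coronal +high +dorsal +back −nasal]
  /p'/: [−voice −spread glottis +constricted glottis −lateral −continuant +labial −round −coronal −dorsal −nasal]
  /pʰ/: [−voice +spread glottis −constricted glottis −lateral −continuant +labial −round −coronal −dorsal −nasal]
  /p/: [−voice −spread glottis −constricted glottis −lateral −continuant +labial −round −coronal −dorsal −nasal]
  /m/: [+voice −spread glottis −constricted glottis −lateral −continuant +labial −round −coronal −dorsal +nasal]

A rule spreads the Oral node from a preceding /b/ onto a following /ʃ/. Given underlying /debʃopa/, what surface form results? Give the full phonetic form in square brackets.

Oral immediately or transitively dominates [lateral], [continuant], [labial], [round], [distributed], [anterior], [strident], [coronal], [high], [dorsal], [back].
The target acquires /b/'s values for everything under Oral — [−lateral], [−continuant], [+labial], [−round], [−coronal], [−dorsal] — while keeping its own [voice], [spread glottis], [constricted glottis], ….
This feature bundle is that of [p], so /debʃopa/ surfaces as [debpopa].

[debpopa]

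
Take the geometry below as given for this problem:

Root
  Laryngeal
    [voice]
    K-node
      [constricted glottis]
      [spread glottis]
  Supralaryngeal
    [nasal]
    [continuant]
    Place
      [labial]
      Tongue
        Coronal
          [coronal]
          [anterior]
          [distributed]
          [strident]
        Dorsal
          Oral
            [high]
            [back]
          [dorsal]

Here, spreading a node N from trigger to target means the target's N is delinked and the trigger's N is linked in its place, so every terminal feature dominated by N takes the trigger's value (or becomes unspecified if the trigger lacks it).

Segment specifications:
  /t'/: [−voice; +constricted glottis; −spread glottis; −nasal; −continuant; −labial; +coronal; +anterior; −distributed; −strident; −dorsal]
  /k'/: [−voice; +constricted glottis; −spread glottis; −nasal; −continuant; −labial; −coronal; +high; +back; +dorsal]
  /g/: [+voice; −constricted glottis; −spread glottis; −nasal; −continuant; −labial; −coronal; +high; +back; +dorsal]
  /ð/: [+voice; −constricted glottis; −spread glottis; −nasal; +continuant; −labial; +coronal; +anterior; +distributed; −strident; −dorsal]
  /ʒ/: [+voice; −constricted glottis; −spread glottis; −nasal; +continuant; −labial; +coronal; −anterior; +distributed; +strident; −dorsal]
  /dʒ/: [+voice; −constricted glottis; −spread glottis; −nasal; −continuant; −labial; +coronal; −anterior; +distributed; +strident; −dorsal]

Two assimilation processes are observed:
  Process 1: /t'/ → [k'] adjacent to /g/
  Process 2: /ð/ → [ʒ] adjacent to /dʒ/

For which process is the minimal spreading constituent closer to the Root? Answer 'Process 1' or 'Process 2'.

Process 1

Process 1: the features that change are [coronal], [anterior], [distributed], [strident], [dorsal], [high], [back]; the minimal node is Tongue (depth 3).
Process 2 alters [anterior], [strident]; the lowest common ancestor is Coronal (depth 4 from Root).
Depth 3 < depth 4; Process 1 involves the structurally higher constituent Tongue.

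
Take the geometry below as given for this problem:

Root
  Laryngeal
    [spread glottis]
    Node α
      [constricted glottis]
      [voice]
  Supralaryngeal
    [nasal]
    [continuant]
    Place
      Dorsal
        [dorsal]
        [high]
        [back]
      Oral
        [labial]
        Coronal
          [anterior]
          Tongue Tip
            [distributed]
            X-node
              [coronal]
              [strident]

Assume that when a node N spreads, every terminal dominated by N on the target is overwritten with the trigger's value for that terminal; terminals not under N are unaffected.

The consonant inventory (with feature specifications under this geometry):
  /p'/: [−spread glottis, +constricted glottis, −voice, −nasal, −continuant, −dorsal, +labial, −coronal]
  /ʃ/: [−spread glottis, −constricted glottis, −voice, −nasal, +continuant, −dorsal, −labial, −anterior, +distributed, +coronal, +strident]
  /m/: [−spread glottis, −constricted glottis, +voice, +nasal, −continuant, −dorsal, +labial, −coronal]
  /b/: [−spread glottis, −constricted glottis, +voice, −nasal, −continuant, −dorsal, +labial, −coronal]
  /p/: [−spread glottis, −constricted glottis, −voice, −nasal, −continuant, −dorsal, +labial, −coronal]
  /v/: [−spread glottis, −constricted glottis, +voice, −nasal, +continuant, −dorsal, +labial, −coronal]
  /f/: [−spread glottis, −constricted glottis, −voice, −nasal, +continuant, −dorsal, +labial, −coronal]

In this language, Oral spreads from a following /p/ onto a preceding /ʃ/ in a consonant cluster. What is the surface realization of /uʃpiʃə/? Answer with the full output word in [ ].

[ufpiʃə]

The Oral node dominates the terminals [labial], [anterior], [distributed], [coronal], [strident].
The target acquires /p/'s values for everything under Oral — [+labial], [−coronal] — while keeping its own [spread glottis], [constricted glottis], [voice], ….
The resulting bundle matches /f/ in the inventory; substituting it for /ʃ/ gives [ufpiʃə].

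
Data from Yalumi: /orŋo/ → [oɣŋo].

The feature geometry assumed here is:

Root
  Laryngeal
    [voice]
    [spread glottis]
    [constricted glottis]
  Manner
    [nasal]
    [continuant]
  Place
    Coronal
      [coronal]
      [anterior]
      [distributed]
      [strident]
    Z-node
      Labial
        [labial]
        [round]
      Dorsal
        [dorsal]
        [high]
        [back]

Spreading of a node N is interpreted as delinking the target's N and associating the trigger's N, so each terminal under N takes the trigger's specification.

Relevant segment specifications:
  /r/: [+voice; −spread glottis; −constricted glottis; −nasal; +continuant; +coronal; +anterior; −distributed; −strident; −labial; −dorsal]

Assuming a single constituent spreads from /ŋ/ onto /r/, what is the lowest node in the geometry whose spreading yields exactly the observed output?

/r/ and [ɣ] differ in [coronal], [anterior], [distributed], [strident], [dorsal], [high], [back]; every other specified feature is identical.
The smallest constituent containing every changed terminal is Place — each of its daughters lacks at least one of the affected features.
If Place spreads, every terminal under it takes /ŋ/'s value, producing [ɣ] as observed.
[continuant], [nasal] — on which /ŋ/ differs from /r/ — are unchanged, so Root cannot have spread; the constituent is no larger than Place.

Place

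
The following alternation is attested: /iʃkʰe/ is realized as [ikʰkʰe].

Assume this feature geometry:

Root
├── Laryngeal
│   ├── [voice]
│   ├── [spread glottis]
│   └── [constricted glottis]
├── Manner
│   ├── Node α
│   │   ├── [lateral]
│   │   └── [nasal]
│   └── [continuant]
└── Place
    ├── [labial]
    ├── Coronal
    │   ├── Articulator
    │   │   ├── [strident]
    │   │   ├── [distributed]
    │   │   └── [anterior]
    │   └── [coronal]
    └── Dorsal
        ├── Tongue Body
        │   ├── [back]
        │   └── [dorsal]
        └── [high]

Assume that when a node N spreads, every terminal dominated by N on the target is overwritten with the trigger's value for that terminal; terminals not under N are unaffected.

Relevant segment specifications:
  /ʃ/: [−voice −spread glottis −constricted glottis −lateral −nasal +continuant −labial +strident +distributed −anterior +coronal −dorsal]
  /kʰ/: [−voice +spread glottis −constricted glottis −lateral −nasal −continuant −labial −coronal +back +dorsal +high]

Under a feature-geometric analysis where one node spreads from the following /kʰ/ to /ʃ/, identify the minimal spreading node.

The alternation /ʃ/ → [kʰ] changes [spread glottis], [continuant], [coronal], [anterior], [distributed], [strident], [dorsal], [high], [back] and nothing else.
The smallest constituent containing every changed terminal is Root — each of its daughters lacks at least one of the affected features.
Spreading Root from /kʰ/ overwrites each of those terminals with /kʰ/'s values, yielding exactly [kʰ].

Root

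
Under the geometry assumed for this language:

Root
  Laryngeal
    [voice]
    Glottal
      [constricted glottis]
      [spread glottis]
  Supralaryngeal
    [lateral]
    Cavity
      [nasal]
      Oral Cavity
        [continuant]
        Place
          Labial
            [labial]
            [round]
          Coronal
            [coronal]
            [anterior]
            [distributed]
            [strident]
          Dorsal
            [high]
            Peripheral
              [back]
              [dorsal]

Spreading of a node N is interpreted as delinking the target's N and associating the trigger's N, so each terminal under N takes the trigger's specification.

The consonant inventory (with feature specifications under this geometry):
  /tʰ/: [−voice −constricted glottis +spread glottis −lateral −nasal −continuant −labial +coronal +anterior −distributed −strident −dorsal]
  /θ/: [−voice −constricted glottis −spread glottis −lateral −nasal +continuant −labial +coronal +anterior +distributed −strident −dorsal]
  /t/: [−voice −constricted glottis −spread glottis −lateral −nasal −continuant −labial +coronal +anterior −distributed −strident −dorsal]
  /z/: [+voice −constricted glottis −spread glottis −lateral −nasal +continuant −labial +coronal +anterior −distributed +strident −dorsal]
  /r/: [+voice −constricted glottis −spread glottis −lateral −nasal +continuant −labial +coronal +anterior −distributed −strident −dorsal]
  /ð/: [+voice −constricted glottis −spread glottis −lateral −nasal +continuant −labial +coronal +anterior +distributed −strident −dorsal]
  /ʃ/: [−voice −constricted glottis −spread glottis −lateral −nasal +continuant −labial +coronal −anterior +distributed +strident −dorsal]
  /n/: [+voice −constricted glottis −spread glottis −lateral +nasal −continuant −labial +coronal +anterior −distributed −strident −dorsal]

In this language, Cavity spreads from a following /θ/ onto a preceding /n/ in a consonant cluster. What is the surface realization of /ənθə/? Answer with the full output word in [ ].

Cavity immediately or transitively dominates [nasal], [continuant], [labial], [round], [coronal], [anterior], [distributed], [strident], [high], [back], [dorsal].
Spreading Cavity from /θ/ onto /n/ replaces those values with /θ/'s: [−nasal], [+continuant], [−labial], [+coronal], [+anterior], [+distributed], [−strident], [−dorsal]. Features outside Cavity ([voice], [constricted glottis], [spread glottis], …) stay as in /n/.
The resulting bundle matches /ð/ in the inventory; substituting it for /n/ gives [əðθə].

[əðθə]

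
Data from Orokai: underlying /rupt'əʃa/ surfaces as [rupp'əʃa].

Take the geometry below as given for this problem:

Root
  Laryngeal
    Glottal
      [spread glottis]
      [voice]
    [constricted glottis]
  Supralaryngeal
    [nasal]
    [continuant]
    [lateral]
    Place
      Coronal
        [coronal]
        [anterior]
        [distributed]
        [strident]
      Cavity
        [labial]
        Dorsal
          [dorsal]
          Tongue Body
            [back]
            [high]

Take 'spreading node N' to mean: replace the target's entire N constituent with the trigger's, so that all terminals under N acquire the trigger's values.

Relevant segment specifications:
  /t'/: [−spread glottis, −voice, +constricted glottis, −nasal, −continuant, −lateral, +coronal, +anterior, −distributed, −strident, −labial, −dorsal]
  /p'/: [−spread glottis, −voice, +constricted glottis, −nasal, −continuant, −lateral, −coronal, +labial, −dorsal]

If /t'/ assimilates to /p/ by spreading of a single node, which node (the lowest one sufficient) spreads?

Feature comparison: [labial], [coronal], [anterior], [distributed], [strident] differ between /t'/ and [p']; the remaining terminals match.
In this geometry the lowest node dominating all of them is Place: every daughter of Place dominates only a proper subset, so no lower node suffices.
Delinking /t'/'s Place and associating /p/'s Place gives precisely the feature bundle of [p'].
[constricted glottis] stays as in /t'/ although /p/ differs there, so no node dominating it spread; among the remaining candidates Place is the lowest that derives the output.

Place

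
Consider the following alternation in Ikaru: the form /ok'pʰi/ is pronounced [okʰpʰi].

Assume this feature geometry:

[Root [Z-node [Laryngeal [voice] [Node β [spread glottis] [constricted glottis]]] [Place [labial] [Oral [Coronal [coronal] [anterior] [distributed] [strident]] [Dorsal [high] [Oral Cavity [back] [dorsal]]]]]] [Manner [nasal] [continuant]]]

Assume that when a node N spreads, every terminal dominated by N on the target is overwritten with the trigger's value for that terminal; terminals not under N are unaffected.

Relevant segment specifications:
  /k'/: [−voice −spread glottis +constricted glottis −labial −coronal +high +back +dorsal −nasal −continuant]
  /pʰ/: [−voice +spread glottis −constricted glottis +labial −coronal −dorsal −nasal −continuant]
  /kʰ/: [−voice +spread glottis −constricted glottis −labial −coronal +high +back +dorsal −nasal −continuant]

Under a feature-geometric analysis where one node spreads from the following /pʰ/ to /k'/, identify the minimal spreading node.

The alternation /k'/ → [kʰ] changes [spread glottis], [constricted glottis] and nothing else.
These terminals are all dominated by Node β, and no proper subconstituent of Node β covers them all; Node β is their lowest common ancestor.
If Node β spreads, every terminal under it takes /pʰ/'s value, producing [kʰ] as observed.
[dorsal], [labial] stay as in /k'/ although /pʰ/ differs there, so no node dominating them spread; among the remaining candidates Node β is the lowest that derives the output.

Node β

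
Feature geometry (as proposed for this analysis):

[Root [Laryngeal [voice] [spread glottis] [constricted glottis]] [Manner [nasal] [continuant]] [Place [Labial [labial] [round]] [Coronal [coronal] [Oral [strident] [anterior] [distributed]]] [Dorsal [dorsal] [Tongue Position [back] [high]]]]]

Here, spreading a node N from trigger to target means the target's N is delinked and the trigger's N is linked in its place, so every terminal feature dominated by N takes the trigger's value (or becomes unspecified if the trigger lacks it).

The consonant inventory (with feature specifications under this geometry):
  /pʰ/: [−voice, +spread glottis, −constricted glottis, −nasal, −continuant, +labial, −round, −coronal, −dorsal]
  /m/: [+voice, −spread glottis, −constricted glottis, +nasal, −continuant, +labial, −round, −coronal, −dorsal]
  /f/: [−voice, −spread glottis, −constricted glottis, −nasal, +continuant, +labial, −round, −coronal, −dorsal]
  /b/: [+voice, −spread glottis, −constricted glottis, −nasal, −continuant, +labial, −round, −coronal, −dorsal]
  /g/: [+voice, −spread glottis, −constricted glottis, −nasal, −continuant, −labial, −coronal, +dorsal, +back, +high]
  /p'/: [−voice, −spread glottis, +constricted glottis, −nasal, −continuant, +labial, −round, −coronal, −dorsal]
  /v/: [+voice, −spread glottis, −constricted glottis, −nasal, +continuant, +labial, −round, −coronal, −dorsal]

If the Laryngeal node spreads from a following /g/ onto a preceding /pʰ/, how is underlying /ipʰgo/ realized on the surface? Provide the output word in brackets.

[ibgo]

Terminals under Laryngeal in this geometry: [voice], [spread glottis], [constricted glottis].
The target acquires /g/'s values for everything under Laryngeal — [+voice], [−spread glottis], [−constricted glottis] — while keeping its own [nasal], [continuant], [labial], ….
Among the inventory, only /b/ has exactly this specification, giving the surface form [ibgo].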